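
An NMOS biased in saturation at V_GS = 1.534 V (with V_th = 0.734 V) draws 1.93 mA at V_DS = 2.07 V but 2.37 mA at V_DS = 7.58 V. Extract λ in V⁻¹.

λ = 0.0453 V⁻¹

With V_GS fixed, I_D ∝ (1 + λ V_DS) in saturation, so I_D2/I_D1 = (1 + λ V_DS2)/(1 + λ V_DS1).
2.37/1.93 = 1.228 = (1 + 7.58 λ)/(1 + 2.07 λ).
Solving: λ (I_D1 V_DS2 − I_D2 V_DS1) = I_D2 − I_D1, so λ = (2.37 − 1.93) / (1.93 × 7.58 − 2.37 × 2.07) = 0.44 / 9.72 = 0.0453 V⁻¹.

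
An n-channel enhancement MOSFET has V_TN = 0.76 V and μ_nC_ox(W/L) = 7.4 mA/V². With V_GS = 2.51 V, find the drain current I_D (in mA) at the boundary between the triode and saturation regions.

I_D = 11.3 mA

At the boundary V_DS = V_ov = V_GS − V_TN = 2.51 − 0.76 = 1.75 V.
I_D = ½ k_n V_ov² = 0.5 × 7.4 × 1.75² = 11.3 mA.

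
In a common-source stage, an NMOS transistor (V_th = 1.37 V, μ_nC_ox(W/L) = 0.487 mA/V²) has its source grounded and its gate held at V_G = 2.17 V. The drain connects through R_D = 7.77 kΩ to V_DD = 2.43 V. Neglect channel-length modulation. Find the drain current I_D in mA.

V_GS = V_G = 2.17 V, so V_ov = 2.17 − 1.37 = 0.8 V.
Assume saturation: I_D = ½ k_n V_ov² = 0.5 × 0.487 × 0.8² = 0.156 mA, giving V_DS = V_DD − I_D R_D = 2.43 − 0.156 × 7.77 = 1.22 V.
V_DS = 1.22 V ≥ V_ov = 0.8 V, confirming saturation.

I_D = 0.156 mA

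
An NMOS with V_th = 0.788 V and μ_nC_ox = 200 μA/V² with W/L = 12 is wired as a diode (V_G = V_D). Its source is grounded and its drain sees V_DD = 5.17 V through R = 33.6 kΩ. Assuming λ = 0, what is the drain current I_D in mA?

I_D = 0.121 mA

With gate tied to drain, V_GS = V_DS ≥ V_GS − V_th, so the device is in saturation.
k_n = μ_nC_ox · (W/L) = 2.4 mA/V².
KCL at the drain: ½ k_n (V_GS − V_th)² = (V_DD − V_GS)/R.
Let x = V_GS − 0.788. Then 40.3 x² + x − 4.382 = 0, giving x = 0.317 V (positive root), so V_GS = 1.11 V.
I_D = (V_DD − V_GS)/R = (5.17 − 1.11) / 33.6 = 0.121 mA.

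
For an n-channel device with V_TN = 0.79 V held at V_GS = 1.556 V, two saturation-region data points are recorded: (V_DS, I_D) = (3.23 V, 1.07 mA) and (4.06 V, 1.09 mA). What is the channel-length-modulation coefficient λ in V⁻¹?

λ = 0.0243 V⁻¹

With V_GS fixed, I_D ∝ (1 + λ V_DS) in saturation, so I_D2/I_D1 = (1 + λ V_DS2)/(1 + λ V_DS1).
1.09/1.07 = 1.019 = (1 + 4.06 λ)/(1 + 3.23 λ).
Solving: λ (I_D1 V_DS2 − I_D2 V_DS1) = I_D2 − I_D1, so λ = (1.09 − 1.07) / (1.07 × 4.06 − 1.09 × 3.23) = 0.02 / 0.823 = 0.0243 V⁻¹.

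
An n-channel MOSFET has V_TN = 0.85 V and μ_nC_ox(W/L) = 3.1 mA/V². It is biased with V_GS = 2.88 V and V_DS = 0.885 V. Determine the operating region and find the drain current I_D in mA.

V_ov = V_GS − V_TN = 2.88 − 0.85 = 2.03 V.
Since V_DS = 0.885 V < V_ov = 2.03 V, the device is in the triode region.
I_D = k_n [V_ov · V_DS − ½ V_DS²] = 3.1 × [2.03 × 0.885 − 0.5 × 0.885²] = 4.36 mA.

Triode; I_D = 4.36 mA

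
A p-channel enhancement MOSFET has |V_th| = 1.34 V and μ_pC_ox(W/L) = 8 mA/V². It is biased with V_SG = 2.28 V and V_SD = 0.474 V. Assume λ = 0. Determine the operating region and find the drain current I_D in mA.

V_ov = V_SG − |V_th| = 2.28 − 1.34 = 0.94 V.
Since V_SD = 0.474 V < V_ov = 0.94 V, the device is in the triode region.
I_D = k_p [V_ov · V_SD − ½ V_SD²] = 8 × [0.94 × 0.474 − 0.5 × 0.474²] = 2.67 mA.

Triode; I_D = 2.67 mA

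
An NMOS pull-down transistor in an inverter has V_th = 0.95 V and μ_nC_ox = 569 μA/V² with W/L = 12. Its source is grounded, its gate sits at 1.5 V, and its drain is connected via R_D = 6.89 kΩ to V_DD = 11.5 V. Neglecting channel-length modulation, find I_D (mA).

I_D = 1.03 mA

V_GS = V_G = 1.5 V, so V_ov = 1.5 − 0.95 = 0.55 V.
k_n = μ_nC_ox · (W/L) = 6.828 mA/V².
Assume saturation: I_D = ½ k_n V_ov² = 0.5 × 6.828 × 0.55² = 1.03 mA, giving V_DS = V_DD − I_D R_D = 11.5 − 1.03 × 6.89 = 4.38 V.
V_DS = 4.38 V ≥ V_ov = 0.55 V, confirming saturation.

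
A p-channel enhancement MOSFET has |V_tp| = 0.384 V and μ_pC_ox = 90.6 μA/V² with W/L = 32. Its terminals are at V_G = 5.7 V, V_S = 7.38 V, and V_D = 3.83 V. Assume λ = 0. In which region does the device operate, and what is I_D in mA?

V_SG = V_S − V_G = 7.38 − 5.7 = 1.68 V; V_SD = V_S − V_D = 7.38 − 3.83 = 3.55 V.
k_p = μ_pC_ox · (W/L) = 2.899 mA/V².
V_ov = V_SG − |V_tp| = 1.68 − 0.384 = 1.3 V.
Since V_SD = 3.55 V ≥ V_ov = 1.3 V, the device is in saturation.
I_D = ½ k_p V_ov² = 0.5 × 2.899 × 1.3² = 2.43 mA.

Saturation; I_D = 2.43 mA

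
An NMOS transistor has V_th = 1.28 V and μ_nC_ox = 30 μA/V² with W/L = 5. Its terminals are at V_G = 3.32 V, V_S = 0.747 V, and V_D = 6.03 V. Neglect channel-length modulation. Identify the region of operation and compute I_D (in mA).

Saturation; I_D = 0.125 mA

V_GS = V_G − V_S = 3.32 − 0.747 = 2.57 V; V_DS = V_D − V_S = 6.03 − 0.747 = 5.28 V.
k_n = μ_nC_ox · (W/L) = 0.15 mA/V².
V_ov = V_GS − V_th = 2.57 − 1.28 = 1.29 V.
Since V_DS = 5.28 V ≥ V_ov = 1.29 V, the device is in saturation.
I_D = ½ k_n V_ov² = 0.5 × 0.15 × 1.29² = 0.125 mA.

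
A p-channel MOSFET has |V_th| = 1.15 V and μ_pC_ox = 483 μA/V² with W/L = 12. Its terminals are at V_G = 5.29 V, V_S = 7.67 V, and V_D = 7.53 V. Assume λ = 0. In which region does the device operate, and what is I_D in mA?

Triode; I_D = 0.941 mA

V_SG = V_S − V_G = 7.67 − 5.29 = 2.38 V; V_SD = V_S − V_D = 7.67 − 7.53 = 0.14 V.
k_p = μ_pC_ox · (W/L) = 5.796 mA/V².
V_ov = V_SG − |V_th| = 2.38 − 1.15 = 1.23 V.
Since V_SD = 0.14 V < V_ov = 1.23 V, the device is in the triode region.
I_D = k_p [V_ov · V_SD − ½ V_SD²] = 5.796 × [1.23 × 0.14 − 0.5 × 0.14²] = 0.941 mA.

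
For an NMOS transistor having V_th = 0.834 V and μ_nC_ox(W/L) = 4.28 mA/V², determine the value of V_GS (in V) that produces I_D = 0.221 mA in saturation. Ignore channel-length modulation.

In saturation I_D = ½ k_n (V_GS − V_th)², so V_GS − V_th = √(2 I_D / k_n) = √(2 × 0.221 / 4.28) = 0.321 V.
V_GS = 0.834 + 0.321 = 1.16 V.

V_GS = 1.16 V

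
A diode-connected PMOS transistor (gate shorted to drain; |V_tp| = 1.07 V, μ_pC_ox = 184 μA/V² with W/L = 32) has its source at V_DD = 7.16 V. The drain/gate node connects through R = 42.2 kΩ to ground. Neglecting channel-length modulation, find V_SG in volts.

V_SG = 1.29 V

With gate tied to drain, V_SG = V_SD ≥ V_SG − |V_tp|, so the device is in saturation.
k_p = μ_pC_ox · (W/L) = 5.888 mA/V².
KCL at the drain: ½ k_p (V_SG − |V_tp|)² = (V_DD − V_SG)/R.
Let x = V_SG − 1.07. Then 124 x² + x − 6.09 = 0, giving x = 0.217 V (positive root), so V_SG = 1.29 V.
I_D = (V_DD − V_SG)/R = (7.16 − 1.29) / 42.2 = 0.139 mA.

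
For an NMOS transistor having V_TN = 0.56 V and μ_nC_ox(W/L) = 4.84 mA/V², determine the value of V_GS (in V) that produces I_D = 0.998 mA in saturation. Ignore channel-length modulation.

V_GS = 1.20 V

In saturation I_D = ½ k_n (V_GS − V_TN)², so V_GS − V_TN = √(2 I_D / k_n) = √(2 × 0.998 / 4.84) = 0.642 V.
V_GS = 0.56 + 0.642 = 1.2 V.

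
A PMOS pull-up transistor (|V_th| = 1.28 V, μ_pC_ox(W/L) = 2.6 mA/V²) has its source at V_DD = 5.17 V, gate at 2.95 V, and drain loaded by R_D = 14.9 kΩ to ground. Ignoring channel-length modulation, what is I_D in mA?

I_D = 0.337 mA

V_SG = V_DD − V_G = 5.17 − 2.95 = 2.22 V, so V_ov = 2.22 − 1.28 = 0.94 V.
Assume saturation: I_D = ½ k_p V_ov² = 0.5 × 2.6 × 0.94² = 1.15 mA, giving V_SD = V_DD − I_D R_D = 5.17 − 1.15 × 14.9 = -11.9 V.
But -11.9 V < V_ov = 0.94 V, so the device is actually in triode.
In triode I_D = k_p[V_ov V_SD − ½ V_SD²] and I_D = (V_DD − V_SD)/R_D. Equating: 19.4 V_SD² − 37.42 V_SD + 5.17 = 0, giving V_SD = 0.15 V (the root below V_ov).
I_D = (5.17 − 0.15) / 14.9 = 0.337 mA.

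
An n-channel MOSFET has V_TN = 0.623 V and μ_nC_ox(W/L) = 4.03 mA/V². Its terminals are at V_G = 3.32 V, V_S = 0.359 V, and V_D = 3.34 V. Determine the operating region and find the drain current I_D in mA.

V_GS = V_G − V_S = 3.32 − 0.359 = 2.96 V; V_DS = V_D − V_S = 3.34 − 0.359 = 2.98 V.
V_ov = V_GS − V_TN = 2.96 − 0.623 = 2.34 V.
Since V_DS = 2.98 V ≥ V_ov = 2.34 V, the device is in saturation.
I_D = ½ k_n V_ov² = 0.5 × 4.03 × 2.34² = 11 mA.

Saturation; I_D = 11.0 mA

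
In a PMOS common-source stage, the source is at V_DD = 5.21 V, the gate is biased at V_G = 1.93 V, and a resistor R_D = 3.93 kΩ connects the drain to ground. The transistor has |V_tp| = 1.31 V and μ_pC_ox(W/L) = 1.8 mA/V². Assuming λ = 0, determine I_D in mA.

V_SG = V_DD − V_G = 5.21 − 1.93 = 3.28 V, so V_ov = 3.28 − 1.31 = 1.97 V.
Assume saturation: I_D = ½ k_p V_ov² = 0.5 × 1.8 × 1.97² = 3.49 mA, giving V_SD = V_DD − I_D R_D = 5.21 − 3.49 × 3.93 = -8.52 V.
But -8.52 V < V_ov = 1.97 V, so the device is actually in triode.
In triode I_D = k_p[V_ov V_SD − ½ V_SD²] and I_D = (V_DD − V_SD)/R_D. Equating: 3.54 V_SD² − 14.94 V_SD + 5.21 = 0, giving V_SD = 0.384 V (the root below V_ov).
I_D = (5.21 − 0.384) / 3.93 = 1.23 mA.

I_D = 1.23 mA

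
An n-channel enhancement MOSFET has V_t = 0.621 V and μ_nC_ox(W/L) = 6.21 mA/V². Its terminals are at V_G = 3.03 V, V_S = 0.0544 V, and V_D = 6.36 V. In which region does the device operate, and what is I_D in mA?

Saturation; I_D = 17.2 mA

V_GS = V_G − V_S = 3.03 − 0.0544 = 2.98 V; V_DS = V_D − V_S = 6.36 − 0.0544 = 6.31 V.
V_ov = V_GS − V_t = 2.98 − 0.621 = 2.35 V.
Since V_DS = 6.31 V ≥ V_ov = 2.35 V, the device is in saturation.
I_D = ½ k_n V_ov² = 0.5 × 6.21 × 2.35² = 17.2 mA.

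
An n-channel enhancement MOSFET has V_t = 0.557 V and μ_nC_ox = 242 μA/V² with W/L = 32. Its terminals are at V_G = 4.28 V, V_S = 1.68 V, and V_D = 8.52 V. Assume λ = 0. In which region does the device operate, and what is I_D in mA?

Saturation; I_D = 16.2 mA

V_GS = V_G − V_S = 4.28 − 1.68 = 2.6 V; V_DS = V_D − V_S = 8.52 − 1.68 = 6.84 V.
k_n = μ_nC_ox · (W/L) = 7.744 mA/V².
V_ov = V_GS − V_t = 2.6 − 0.557 = 2.04 V.
Since V_DS = 6.84 V ≥ V_ov = 2.04 V, the device is in saturation.
I_D = ½ k_n V_ov² = 0.5 × 7.744 × 2.04² = 16.2 mA.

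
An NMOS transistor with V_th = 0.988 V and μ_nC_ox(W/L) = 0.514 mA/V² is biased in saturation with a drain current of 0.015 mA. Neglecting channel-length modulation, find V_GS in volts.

V_GS = 1.23 V

In saturation I_D = ½ k_n (V_GS − V_th)², so V_GS − V_th = √(2 I_D / k_n) = √(2 × 0.015 / 0.514) = 0.242 V.
V_GS = 0.988 + 0.242 = 1.23 V.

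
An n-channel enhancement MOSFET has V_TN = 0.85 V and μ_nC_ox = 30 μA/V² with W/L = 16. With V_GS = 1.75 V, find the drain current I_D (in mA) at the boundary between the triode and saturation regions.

At the boundary V_DS = V_ov = V_GS − V_TN = 1.75 − 0.85 = 0.9 V.
k_n = μ_nC_ox · (W/L) = 0.48 mA/V².
I_D = ½ k_n V_ov² = 0.5 × 0.48 × 0.9² = 0.194 mA.

I_D = 0.194 mA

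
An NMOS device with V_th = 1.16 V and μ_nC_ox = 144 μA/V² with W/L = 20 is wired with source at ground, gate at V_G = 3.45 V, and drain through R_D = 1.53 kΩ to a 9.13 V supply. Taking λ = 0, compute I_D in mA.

V_GS = V_G = 3.45 V, so V_ov = 3.45 − 1.16 = 2.29 V.
k_n = μ_nC_ox · (W/L) = 2.88 mA/V².
Assume saturation: I_D = ½ k_n V_ov² = 0.5 × 2.88 × 2.29² = 7.55 mA, giving V_DS = V_DD − I_D R_D = 9.13 − 7.55 × 1.53 = -2.42 V.
But -2.42 V < V_ov = 2.29 V, so the device is actually in triode.
In triode I_D = k_n[V_ov V_DS − ½ V_DS²] and I_D = (V_DD − V_DS)/R_D. Equating: 2.2 V_DS² − 11.09 V_DS + 9.13 = 0, giving V_DS = 1.04 V (the root below V_ov).
I_D = (9.13 − 1.04) / 1.53 = 5.29 mA.

I_D = 5.29 mA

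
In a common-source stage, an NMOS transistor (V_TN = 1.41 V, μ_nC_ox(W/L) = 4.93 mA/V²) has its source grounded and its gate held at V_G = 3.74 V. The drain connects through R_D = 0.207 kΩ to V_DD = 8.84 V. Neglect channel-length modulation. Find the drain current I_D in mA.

I_D = 13.4 mA

V_GS = V_G = 3.74 V, so V_ov = 3.74 − 1.41 = 2.33 V.
Assume saturation: I_D = ½ k_n V_ov² = 0.5 × 4.93 × 2.33² = 13.4 mA, giving V_DS = V_DD − I_D R_D = 8.84 − 13.4 × 0.207 = 6.07 V.
V_DS = 6.07 V ≥ V_ov = 2.33 V, confirming saturation.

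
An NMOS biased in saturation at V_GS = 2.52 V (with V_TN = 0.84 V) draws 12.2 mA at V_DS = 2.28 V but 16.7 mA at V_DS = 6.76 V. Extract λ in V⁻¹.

With V_GS fixed, I_D ∝ (1 + λ V_DS) in saturation, so I_D2/I_D1 = (1 + λ V_DS2)/(1 + λ V_DS1).
16.7/12.2 = 1.369 = (1 + 6.76 λ)/(1 + 2.28 λ).
Solving: λ (I_D1 V_DS2 − I_D2 V_DS1) = I_D2 − I_D1, so λ = (16.7 − 12.2) / (12.2 × 6.76 − 16.7 × 2.28) = 4.5 / 44.4 = 0.101 V⁻¹.

λ = 0.101 V⁻¹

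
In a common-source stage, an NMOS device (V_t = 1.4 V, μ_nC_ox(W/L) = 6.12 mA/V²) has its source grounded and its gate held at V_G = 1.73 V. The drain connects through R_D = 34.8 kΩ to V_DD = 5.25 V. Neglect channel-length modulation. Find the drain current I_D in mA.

V_GS = V_G = 1.73 V, so V_ov = 1.73 − 1.4 = 0.33 V.
Assume saturation: I_D = ½ k_n V_ov² = 0.5 × 6.12 × 0.33² = 0.333 mA, giving V_DS = V_DD − I_D R_D = 5.25 − 0.333 × 34.8 = -6.35 V.
But -6.35 V < V_ov = 0.33 V, so the device is actually in triode.
In triode I_D = k_n[V_ov V_DS − ½ V_DS²] and I_D = (V_DD − V_DS)/R_D. Equating: 106 V_DS² − 71.28 V_DS + 5.25 = 0, giving V_DS = 0.0843 V (the root below V_ov).
I_D = (5.25 − 0.0843) / 34.8 = 0.148 mA.

I_D = 0.148 mA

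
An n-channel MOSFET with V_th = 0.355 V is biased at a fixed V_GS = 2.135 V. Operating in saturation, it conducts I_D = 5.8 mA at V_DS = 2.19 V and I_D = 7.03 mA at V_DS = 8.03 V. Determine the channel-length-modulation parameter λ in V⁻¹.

With V_GS fixed, I_D ∝ (1 + λ V_DS) in saturation, so I_D2/I_D1 = (1 + λ V_DS2)/(1 + λ V_DS1).
7.03/5.8 = 1.212 = (1 + 8.03 λ)/(1 + 2.19 λ).
Solving: λ (I_D1 V_DS2 − I_D2 V_DS1) = I_D2 − I_D1, so λ = (7.03 − 5.8) / (5.8 × 8.03 − 7.03 × 2.19) = 1.23 / 31.2 = 0.0395 V⁻¹.

λ = 0.0395 V⁻¹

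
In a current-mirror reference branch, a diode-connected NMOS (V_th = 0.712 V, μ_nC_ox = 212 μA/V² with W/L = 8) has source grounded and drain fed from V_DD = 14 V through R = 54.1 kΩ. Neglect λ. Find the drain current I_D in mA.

With gate tied to drain, V_GS = V_DS ≥ V_GS − V_th, so the device is in saturation.
k_n = μ_nC_ox · (W/L) = 1.696 mA/V².
KCL at the drain: ½ k_n (V_GS − V_th)² = (V_DD − V_GS)/R.
Let x = V_GS − 0.712. Then 45.9 x² + x − 13.29 = 0, giving x = 0.527 V (positive root), so V_GS = 1.24 V.
I_D = (V_DD − V_GS)/R = (14 − 1.24) / 54.1 = 0.236 mA.

I_D = 0.236 mA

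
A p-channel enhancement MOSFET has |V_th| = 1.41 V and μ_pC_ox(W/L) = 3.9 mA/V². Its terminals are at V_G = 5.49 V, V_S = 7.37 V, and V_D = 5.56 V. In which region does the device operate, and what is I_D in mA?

V_SG = V_S − V_G = 7.37 − 5.49 = 1.88 V; V_SD = V_S − V_D = 7.37 − 5.56 = 1.81 V.
V_ov = V_SG − |V_th| = 1.88 − 1.41 = 0.47 V.
Since V_SD = 1.81 V ≥ V_ov = 0.47 V, the device is in saturation.
I_D = ½ k_p V_ov² = 0.5 × 3.9 × 0.47² = 0.431 mA.

Saturation; I_D = 0.431 mA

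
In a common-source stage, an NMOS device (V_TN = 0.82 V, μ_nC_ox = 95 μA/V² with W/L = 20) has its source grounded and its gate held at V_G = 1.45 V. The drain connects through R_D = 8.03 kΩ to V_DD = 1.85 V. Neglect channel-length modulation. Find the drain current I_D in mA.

I_D = 0.205 mA

V_GS = V_G = 1.45 V, so V_ov = 1.45 − 0.82 = 0.63 V.
k_n = μ_nC_ox · (W/L) = 1.9 mA/V².
Assume saturation: I_D = ½ k_n V_ov² = 0.5 × 1.9 × 0.63² = 0.377 mA, giving V_DS = V_DD − I_D R_D = 1.85 − 0.377 × 8.03 = -1.18 V.
But -1.18 V < V_ov = 0.63 V, so the device is actually in triode.
In triode I_D = k_n[V_ov V_DS − ½ V_DS²] and I_D = (V_DD − V_DS)/R_D. Equating: 7.63 V_DS² − 10.61 V_DS + 1.85 = 0, giving V_DS = 0.204 V (the root below V_ov).
I_D = (1.85 − 0.204) / 8.03 = 0.205 mA.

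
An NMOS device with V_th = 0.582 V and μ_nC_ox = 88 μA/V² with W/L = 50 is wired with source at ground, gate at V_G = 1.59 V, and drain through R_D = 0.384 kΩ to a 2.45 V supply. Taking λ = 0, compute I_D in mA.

I_D = 2.24 mA

V_GS = V_G = 1.59 V, so V_ov = 1.59 − 0.582 = 1.01 V.
k_n = μ_nC_ox · (W/L) = 4.4 mA/V².
Assume saturation: I_D = ½ k_n V_ov² = 0.5 × 4.4 × 1.01² = 2.24 mA, giving V_DS = V_DD − I_D R_D = 2.45 − 2.24 × 0.384 = 1.59 V.
V_DS = 1.59 V ≥ V_ov = 1.01 V, confirming saturation.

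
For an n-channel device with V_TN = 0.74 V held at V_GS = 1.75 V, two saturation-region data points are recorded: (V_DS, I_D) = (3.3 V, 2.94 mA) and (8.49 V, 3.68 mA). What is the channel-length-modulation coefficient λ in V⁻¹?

With V_GS fixed, I_D ∝ (1 + λ V_DS) in saturation, so I_D2/I_D1 = (1 + λ V_DS2)/(1 + λ V_DS1).
3.68/2.94 = 1.252 = (1 + 8.49 λ)/(1 + 3.3 λ).
Solving: λ (I_D1 V_DS2 − I_D2 V_DS1) = I_D2 − I_D1, so λ = (3.68 − 2.94) / (2.94 × 8.49 − 3.68 × 3.3) = 0.74 / 12.8 = 0.0577 V⁻¹.

λ = 0.0577 V⁻¹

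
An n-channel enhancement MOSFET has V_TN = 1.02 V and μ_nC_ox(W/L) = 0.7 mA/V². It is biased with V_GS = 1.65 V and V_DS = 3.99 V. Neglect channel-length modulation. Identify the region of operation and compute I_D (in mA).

Saturation; I_D = 0.139 mA

V_ov = V_GS − V_TN = 1.65 − 1.02 = 0.63 V.
Since V_DS = 3.99 V ≥ V_ov = 0.63 V, the device is in saturation.
I_D = ½ k_n V_ov² = 0.5 × 0.7 × 0.63² = 0.139 mA.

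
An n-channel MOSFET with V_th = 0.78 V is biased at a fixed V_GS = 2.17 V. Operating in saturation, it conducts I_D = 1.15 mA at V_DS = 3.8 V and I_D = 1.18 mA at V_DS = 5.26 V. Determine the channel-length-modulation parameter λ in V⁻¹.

λ = 0.0192 V⁻¹

With V_GS fixed, I_D ∝ (1 + λ V_DS) in saturation, so I_D2/I_D1 = (1 + λ V_DS2)/(1 + λ V_DS1).
1.18/1.15 = 1.026 = (1 + 5.26 λ)/(1 + 3.8 λ).
Solving: λ (I_D1 V_DS2 − I_D2 V_DS1) = I_D2 − I_D1, so λ = (1.18 − 1.15) / (1.15 × 5.26 − 1.18 × 3.8) = 0.03 / 1.56 = 0.0192 V⁻¹.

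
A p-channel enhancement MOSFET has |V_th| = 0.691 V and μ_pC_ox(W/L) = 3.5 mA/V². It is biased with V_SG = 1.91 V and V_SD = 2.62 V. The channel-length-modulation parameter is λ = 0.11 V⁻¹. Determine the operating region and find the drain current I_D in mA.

Saturation; I_D = 3.35 mA

V_ov = V_SG − |V_th| = 1.91 − 0.691 = 1.22 V.
Since V_SD = 2.62 V ≥ V_ov = 1.22 V, the device is in saturation.
I_D = ½ k_p V_ov² (1 + λ V_SD) = 0.5 × 3.5 × 1.22² × (1 + 0.11 × 2.62) = 3.35 mA.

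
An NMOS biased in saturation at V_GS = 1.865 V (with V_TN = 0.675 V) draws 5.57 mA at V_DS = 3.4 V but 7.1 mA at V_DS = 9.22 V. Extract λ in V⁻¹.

λ = 0.0562 V⁻¹

With V_GS fixed, I_D ∝ (1 + λ V_DS) in saturation, so I_D2/I_D1 = (1 + λ V_DS2)/(1 + λ V_DS1).
7.1/5.57 = 1.275 = (1 + 9.22 λ)/(1 + 3.4 λ).
Solving: λ (I_D1 V_DS2 − I_D2 V_DS1) = I_D2 − I_D1, so λ = (7.1 − 5.57) / (5.57 × 9.22 − 7.1 × 3.4) = 1.53 / 27.2 = 0.0562 V⁻¹.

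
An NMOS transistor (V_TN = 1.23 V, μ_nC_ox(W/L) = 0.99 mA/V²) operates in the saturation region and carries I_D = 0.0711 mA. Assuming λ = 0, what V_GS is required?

In saturation I_D = ½ k_n (V_GS − V_TN)², so V_GS − V_TN = √(2 I_D / k_n) = √(2 × 0.0711 / 0.99) = 0.379 V.
V_GS = 1.23 + 0.379 = 1.61 V.

V_GS = 1.61 V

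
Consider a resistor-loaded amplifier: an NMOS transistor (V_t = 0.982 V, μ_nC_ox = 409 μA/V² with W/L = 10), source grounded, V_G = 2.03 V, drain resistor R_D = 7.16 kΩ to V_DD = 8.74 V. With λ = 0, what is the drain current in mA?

I_D = 1.18 mA

V_GS = V_G = 2.03 V, so V_ov = 2.03 − 0.982 = 1.05 V.
k_n = μ_nC_ox · (W/L) = 4.09 mA/V².
Assume saturation: I_D = ½ k_n V_ov² = 0.5 × 4.09 × 1.05² = 2.25 mA, giving V_DS = V_DD − I_D R_D = 8.74 − 2.25 × 7.16 = -7.34 V.
But -7.34 V < V_ov = 1.05 V, so the device is actually in triode.
In triode I_D = k_n[V_ov V_DS − ½ V_DS²] and I_D = (V_DD − V_DS)/R_D. Equating: 14.6 V_DS² − 31.69 V_DS + 8.74 = 0, giving V_DS = 0.324 V (the root below V_ov).
I_D = (8.74 − 0.324) / 7.16 = 1.18 mA.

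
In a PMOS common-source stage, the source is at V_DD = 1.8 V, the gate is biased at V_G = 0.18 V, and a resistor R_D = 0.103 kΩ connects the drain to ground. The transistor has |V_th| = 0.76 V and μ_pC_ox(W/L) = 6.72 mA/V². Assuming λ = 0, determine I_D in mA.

I_D = 2.49 mA

V_SG = V_DD − V_G = 1.8 − 0.18 = 1.62 V, so V_ov = 1.62 − 0.76 = 0.86 V.
Assume saturation: I_D = ½ k_p V_ov² = 0.5 × 6.72 × 0.86² = 2.49 mA, giving V_SD = V_DD − I_D R_D = 1.8 − 2.49 × 0.103 = 1.54 V.
V_SD = 1.54 V ≥ V_ov = 0.86 V, confirming saturation.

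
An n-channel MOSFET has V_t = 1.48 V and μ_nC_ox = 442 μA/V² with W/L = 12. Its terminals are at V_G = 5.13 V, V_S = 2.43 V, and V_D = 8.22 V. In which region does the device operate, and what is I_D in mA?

V_GS = V_G − V_S = 5.13 − 2.43 = 2.7 V; V_DS = V_D − V_S = 8.22 − 2.43 = 5.79 V.
k_n = μ_nC_ox · (W/L) = 5.304 mA/V².
V_ov = V_GS − V_t = 2.7 − 1.48 = 1.22 V.
Since V_DS = 5.79 V ≥ V_ov = 1.22 V, the device is in saturation.
I_D = ½ k_n V_ov² = 0.5 × 5.304 × 1.22² = 3.95 mA.

Saturation; I_D = 3.95 mA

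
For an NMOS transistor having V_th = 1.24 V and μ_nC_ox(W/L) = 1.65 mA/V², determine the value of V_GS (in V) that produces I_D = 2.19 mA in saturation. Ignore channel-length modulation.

V_GS = 2.87 V

In saturation I_D = ½ k_n (V_GS − V_th)², so V_GS − V_th = √(2 I_D / k_n) = √(2 × 2.19 / 1.65) = 1.63 V.
V_GS = 1.24 + 1.63 = 2.87 V.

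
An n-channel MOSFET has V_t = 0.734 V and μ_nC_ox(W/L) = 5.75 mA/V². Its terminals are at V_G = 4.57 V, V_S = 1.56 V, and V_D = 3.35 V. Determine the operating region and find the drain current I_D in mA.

Triode; I_D = 14.2 mA

V_GS = V_G − V_S = 4.57 − 1.56 = 3.01 V; V_DS = V_D − V_S = 3.35 − 1.56 = 1.79 V.
V_ov = V_GS − V_t = 3.01 − 0.734 = 2.28 V.
Since V_DS = 1.79 V < V_ov = 2.28 V, the device is in the triode region.
I_D = k_n [V_ov · V_DS − ½ V_DS²] = 5.75 × [2.28 × 1.79 − 0.5 × 1.79²] = 14.2 mA.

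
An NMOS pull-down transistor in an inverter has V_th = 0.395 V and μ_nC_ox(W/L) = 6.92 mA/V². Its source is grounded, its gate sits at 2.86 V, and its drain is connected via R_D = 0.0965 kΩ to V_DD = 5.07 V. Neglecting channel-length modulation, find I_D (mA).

I_D = 21.0 mA

V_GS = V_G = 2.86 V, so V_ov = 2.86 − 0.395 = 2.46 V.
Assume saturation: I_D = ½ k_n V_ov² = 0.5 × 6.92 × 2.46² = 21 mA, giving V_DS = V_DD − I_D R_D = 5.07 − 21 × 0.0965 = 3.04 V.
V_DS = 3.04 V ≥ V_ov = 2.46 V, confirming saturation.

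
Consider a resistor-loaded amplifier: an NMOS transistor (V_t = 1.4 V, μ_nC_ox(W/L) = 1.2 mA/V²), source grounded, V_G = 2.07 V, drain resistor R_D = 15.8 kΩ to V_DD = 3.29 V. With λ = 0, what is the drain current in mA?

I_D = 0.189 mA

V_GS = V_G = 2.07 V, so V_ov = 2.07 − 1.4 = 0.67 V.
Assume saturation: I_D = ½ k_n V_ov² = 0.5 × 1.2 × 0.67² = 0.269 mA, giving V_DS = V_DD − I_D R_D = 3.29 − 0.269 × 15.8 = -0.966 V.
But -0.966 V < V_ov = 0.67 V, so the device is actually in triode.
In triode I_D = k_n[V_ov V_DS − ½ V_DS²] and I_D = (V_DD − V_DS)/R_D. Equating: 9.48 V_DS² − 13.7 V_DS + 3.29 = 0, giving V_DS = 0.304 V (the root below V_ov).
I_D = (3.29 − 0.304) / 15.8 = 0.189 mA.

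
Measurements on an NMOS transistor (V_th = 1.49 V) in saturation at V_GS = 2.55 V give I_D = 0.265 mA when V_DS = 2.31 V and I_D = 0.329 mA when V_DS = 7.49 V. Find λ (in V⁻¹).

With V_GS fixed, I_D ∝ (1 + λ V_DS) in saturation, so I_D2/I_D1 = (1 + λ V_DS2)/(1 + λ V_DS1).
0.329/0.265 = 1.242 = (1 + 7.49 λ)/(1 + 2.31 λ).
Solving: λ (I_D1 V_DS2 − I_D2 V_DS1) = I_D2 − I_D1, so λ = (0.329 − 0.265) / (0.265 × 7.49 − 0.329 × 2.31) = 0.064 / 1.22 = 0.0523 V⁻¹.

λ = 0.0523 V⁻¹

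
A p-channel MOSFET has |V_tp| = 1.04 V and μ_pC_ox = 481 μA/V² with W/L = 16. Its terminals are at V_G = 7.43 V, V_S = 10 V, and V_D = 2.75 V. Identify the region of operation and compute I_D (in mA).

Saturation; I_D = 9.01 mA

V_SG = V_S − V_G = 10 − 7.43 = 2.57 V; V_SD = V_S − V_D = 10 − 2.75 = 7.25 V.
k_p = μ_pC_ox · (W/L) = 7.696 mA/V².
V_ov = V_SG − |V_tp| = 2.57 − 1.04 = 1.53 V.
Since V_SD = 7.25 V ≥ V_ov = 1.53 V, the device is in saturation.
I_D = ½ k_p V_ov² = 0.5 × 7.696 × 1.53² = 9.01 mA.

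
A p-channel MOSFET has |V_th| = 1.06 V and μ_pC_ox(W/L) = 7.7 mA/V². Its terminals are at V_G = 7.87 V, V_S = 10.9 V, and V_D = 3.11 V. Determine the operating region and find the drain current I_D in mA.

V_SG = V_S − V_G = 10.9 − 7.87 = 3.03 V; V_SD = V_S − V_D = 10.9 − 3.11 = 7.79 V.
V_ov = V_SG − |V_th| = 3.03 − 1.06 = 1.97 V.
Since V_SD = 7.79 V ≥ V_ov = 1.97 V, the device is in saturation.
I_D = ½ k_p V_ov² = 0.5 × 7.7 × 1.97² = 14.9 mA.

Saturation; I_D = 14.9 mA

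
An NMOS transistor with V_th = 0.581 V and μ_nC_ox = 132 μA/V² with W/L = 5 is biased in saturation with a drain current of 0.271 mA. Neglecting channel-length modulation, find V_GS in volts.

k_n = μ_nC_ox · (W/L) = 0.66 mA/V².
In saturation I_D = ½ k_n (V_GS − V_th)², so V_GS − V_th = √(2 I_D / k_n) = √(2 × 0.271 / 0.66) = 0.906 V.
V_GS = 0.581 + 0.906 = 1.49 V.

V_GS = 1.49 V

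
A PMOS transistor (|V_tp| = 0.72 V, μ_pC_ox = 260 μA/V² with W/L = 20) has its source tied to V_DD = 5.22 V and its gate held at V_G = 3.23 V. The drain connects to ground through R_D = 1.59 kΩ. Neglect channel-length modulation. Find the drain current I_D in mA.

V_SG = V_DD − V_G = 5.22 − 3.23 = 1.99 V, so V_ov = 1.99 − 0.72 = 1.27 V.
k_p = μ_pC_ox · (W/L) = 5.2 mA/V².
Assume saturation: I_D = ½ k_p V_ov² = 0.5 × 5.2 × 1.27² = 4.19 mA, giving V_SD = V_DD − I_D R_D = 5.22 − 4.19 × 1.59 = -1.45 V.
But -1.45 V < V_ov = 1.27 V, so the device is actually in triode.
In triode I_D = k_p[V_ov V_SD − ½ V_SD²] and I_D = (V_DD − V_SD)/R_D. Equating: 4.13 V_SD² − 11.5 V_SD + 5.22 = 0, giving V_SD = 0.571 V (the root below V_ov).
I_D = (5.22 − 0.571) / 1.59 = 2.92 mA.

I_D = 2.92 mA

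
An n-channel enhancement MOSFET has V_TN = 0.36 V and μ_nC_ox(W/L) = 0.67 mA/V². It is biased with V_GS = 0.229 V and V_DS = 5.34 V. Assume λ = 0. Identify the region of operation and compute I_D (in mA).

V_GS = 0.229 V < V_TN = 0.36 V, so the transistor is in cutoff.

Cutoff; I_D = 0 mA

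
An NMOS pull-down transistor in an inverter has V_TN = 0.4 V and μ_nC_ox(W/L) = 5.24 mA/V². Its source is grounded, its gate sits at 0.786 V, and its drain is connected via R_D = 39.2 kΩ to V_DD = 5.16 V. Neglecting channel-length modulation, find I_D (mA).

V_GS = V_G = 0.786 V, so V_ov = 0.786 − 0.4 = 0.386 V.
Assume saturation: I_D = ½ k_n V_ov² = 0.5 × 5.24 × 0.386² = 0.39 mA, giving V_DS = V_DD − I_D R_D = 5.16 − 0.39 × 39.2 = -10.1 V.
But -10.1 V < V_ov = 0.386 V, so the device is actually in triode.
In triode I_D = k_n[V_ov V_DS − ½ V_DS²] and I_D = (V_DD − V_DS)/R_D. Equating: 103 V_DS² − 80.29 V_DS + 5.16 = 0, giving V_DS = 0.0707 V (the root below V_ov).
I_D = (5.16 − 0.0707) / 39.2 = 0.13 mA.

I_D = 0.130 mA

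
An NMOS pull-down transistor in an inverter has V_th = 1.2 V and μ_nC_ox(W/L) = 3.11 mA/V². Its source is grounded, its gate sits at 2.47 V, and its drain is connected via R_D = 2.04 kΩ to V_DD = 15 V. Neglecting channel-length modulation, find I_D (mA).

I_D = 2.51 mA

V_GS = V_G = 2.47 V, so V_ov = 2.47 − 1.2 = 1.27 V.
Assume saturation: I_D = ½ k_n V_ov² = 0.5 × 3.11 × 1.27² = 2.51 mA, giving V_DS = V_DD − I_D R_D = 15 − 2.51 × 2.04 = 9.88 V.
V_DS = 9.88 V ≥ V_ov = 1.27 V, confirming saturation.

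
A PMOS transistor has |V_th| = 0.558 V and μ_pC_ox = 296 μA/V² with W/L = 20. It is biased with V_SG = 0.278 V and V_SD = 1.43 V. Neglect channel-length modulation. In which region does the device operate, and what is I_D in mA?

Cutoff; I_D = 0 mA

V_SG = 0.278 V < |V_th| = 0.558 V, so the transistor is in cutoff.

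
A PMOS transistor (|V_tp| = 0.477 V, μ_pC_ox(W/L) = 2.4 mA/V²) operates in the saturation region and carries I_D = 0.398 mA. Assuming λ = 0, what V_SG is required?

V_SG = 1.05 V

In saturation I_D = ½ k_p (V_SG − |V_tp|)², so V_SG − |V_tp| = √(2 I_D / k_p) = √(2 × 0.398 / 2.4) = 0.576 V.
V_SG = 0.477 + 0.576 = 1.05 V.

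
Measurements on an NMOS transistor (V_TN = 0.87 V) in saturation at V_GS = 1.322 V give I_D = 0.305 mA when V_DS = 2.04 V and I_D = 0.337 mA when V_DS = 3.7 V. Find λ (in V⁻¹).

λ = 0.0726 V⁻¹

With V_GS fixed, I_D ∝ (1 + λ V_DS) in saturation, so I_D2/I_D1 = (1 + λ V_DS2)/(1 + λ V_DS1).
0.337/0.305 = 1.105 = (1 + 3.7 λ)/(1 + 2.04 λ).
Solving: λ (I_D1 V_DS2 − I_D2 V_DS1) = I_D2 − I_D1, so λ = (0.337 − 0.305) / (0.305 × 3.7 − 0.337 × 2.04) = 0.032 / 0.441 = 0.0726 V⁻¹.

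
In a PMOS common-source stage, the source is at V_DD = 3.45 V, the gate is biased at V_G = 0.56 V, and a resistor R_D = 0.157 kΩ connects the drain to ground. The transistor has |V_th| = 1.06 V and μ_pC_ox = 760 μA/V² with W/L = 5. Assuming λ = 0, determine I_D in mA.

V_SG = V_DD − V_G = 3.45 − 0.56 = 2.89 V, so V_ov = 2.89 − 1.06 = 1.83 V.
k_p = μ_pC_ox · (W/L) = 3.8 mA/V².
Assume saturation: I_D = ½ k_p V_ov² = 0.5 × 3.8 × 1.83² = 6.36 mA, giving V_SD = V_DD − I_D R_D = 3.45 − 6.36 × 0.157 = 2.45 V.
V_SD = 2.45 V ≥ V_ov = 1.83 V, confirming saturation.

I_D = 6.36 mA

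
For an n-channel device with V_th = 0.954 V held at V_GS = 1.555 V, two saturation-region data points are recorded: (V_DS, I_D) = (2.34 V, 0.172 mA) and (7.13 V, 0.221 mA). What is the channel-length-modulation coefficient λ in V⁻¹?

With V_GS fixed, I_D ∝ (1 + λ V_DS) in saturation, so I_D2/I_D1 = (1 + λ V_DS2)/(1 + λ V_DS1).
0.221/0.172 = 1.285 = (1 + 7.13 λ)/(1 + 2.34 λ).
Solving: λ (I_D1 V_DS2 − I_D2 V_DS1) = I_D2 − I_D1, so λ = (0.221 − 0.172) / (0.172 × 7.13 − 0.221 × 2.34) = 0.049 / 0.709 = 0.0691 V⁻¹.

λ = 0.0691 V⁻¹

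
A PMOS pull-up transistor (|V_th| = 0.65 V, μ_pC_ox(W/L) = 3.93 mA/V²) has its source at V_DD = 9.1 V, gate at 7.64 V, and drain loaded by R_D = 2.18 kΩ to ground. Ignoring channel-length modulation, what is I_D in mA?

V_SG = V_DD − V_G = 9.1 − 7.64 = 1.46 V, so V_ov = 1.46 − 0.65 = 0.81 V.
Assume saturation: I_D = ½ k_p V_ov² = 0.5 × 3.93 × 0.81² = 1.29 mA, giving V_SD = V_DD − I_D R_D = 9.1 − 1.29 × 2.18 = 6.29 V.
V_SD = 6.29 V ≥ V_ov = 0.81 V, confirming saturation.

I_D = 1.29 mA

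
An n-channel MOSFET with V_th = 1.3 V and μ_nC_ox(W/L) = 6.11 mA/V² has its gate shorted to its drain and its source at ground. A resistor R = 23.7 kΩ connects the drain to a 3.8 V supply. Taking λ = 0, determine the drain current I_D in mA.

I_D = 0.0979 mA

With gate tied to drain, V_GS = V_DS ≥ V_GS − V_th, so the device is in saturation.
KCL at the drain: ½ k_n (V_GS − V_th)² = (V_DD − V_GS)/R.
Let x = V_GS − 1.3. Then 72.4 x² + x − 2.5 = 0, giving x = 0.179 V (positive root), so V_GS = 1.48 V.
I_D = (V_DD − V_GS)/R = (3.8 − 1.48) / 23.7 = 0.0979 mA.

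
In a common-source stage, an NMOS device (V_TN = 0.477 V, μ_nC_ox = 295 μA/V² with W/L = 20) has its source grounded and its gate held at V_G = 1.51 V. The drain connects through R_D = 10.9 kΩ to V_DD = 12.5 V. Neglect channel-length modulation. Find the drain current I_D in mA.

I_D = 1.13 mA

V_GS = V_G = 1.51 V, so V_ov = 1.51 − 0.477 = 1.03 V.
k_n = μ_nC_ox · (W/L) = 5.9 mA/V².
Assume saturation: I_D = ½ k_n V_ov² = 0.5 × 5.9 × 1.03² = 3.15 mA, giving V_DS = V_DD − I_D R_D = 12.5 − 3.15 × 10.9 = -21.8 V.
But -21.8 V < V_ov = 1.03 V, so the device is actually in triode.
In triode I_D = k_n[V_ov V_DS − ½ V_DS²] and I_D = (V_DD − V_DS)/R_D. Equating: 32.2 V_DS² − 67.43 V_DS + 12.5 = 0, giving V_DS = 0.206 V (the root below V_ov).
I_D = (12.5 − 0.206) / 10.9 = 1.13 mA.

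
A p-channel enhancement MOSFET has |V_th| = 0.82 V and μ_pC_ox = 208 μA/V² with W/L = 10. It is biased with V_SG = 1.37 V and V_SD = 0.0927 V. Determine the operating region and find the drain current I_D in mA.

Triode; I_D = 0.0971 mA

k_p = μ_pC_ox · (W/L) = 2.08 mA/V².
V_ov = V_SG − |V_th| = 1.37 − 0.82 = 0.55 V.
Since V_SD = 0.0927 V < V_ov = 0.55 V, the device is in the triode region.
I_D = k_p [V_ov · V_SD − ½ V_SD²] = 2.08 × [0.55 × 0.0927 − 0.5 × 0.0927²] = 0.0971 mA.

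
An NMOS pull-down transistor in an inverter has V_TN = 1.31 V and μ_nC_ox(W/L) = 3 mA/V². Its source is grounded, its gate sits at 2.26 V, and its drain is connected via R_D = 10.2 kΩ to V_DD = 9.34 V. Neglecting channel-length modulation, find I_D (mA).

I_D = 0.878 mA

V_GS = V_G = 2.26 V, so V_ov = 2.26 − 1.31 = 0.95 V.
Assume saturation: I_D = ½ k_n V_ov² = 0.5 × 3 × 0.95² = 1.35 mA, giving V_DS = V_DD − I_D R_D = 9.34 − 1.35 × 10.2 = -4.47 V.
But -4.47 V < V_ov = 0.95 V, so the device is actually in triode.
In triode I_D = k_n[V_ov V_DS − ½ V_DS²] and I_D = (V_DD − V_DS)/R_D. Equating: 15.3 V_DS² − 30.07 V_DS + 9.34 = 0, giving V_DS = 0.387 V (the root below V_ov).
I_D = (9.34 − 0.387) / 10.2 = 0.878 mA.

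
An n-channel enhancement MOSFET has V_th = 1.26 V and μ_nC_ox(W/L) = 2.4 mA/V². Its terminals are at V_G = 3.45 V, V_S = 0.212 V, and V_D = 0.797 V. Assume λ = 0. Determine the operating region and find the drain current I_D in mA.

V_GS = V_G − V_S = 3.45 − 0.212 = 3.24 V; V_DS = V_D − V_S = 0.797 − 0.212 = 0.585 V.
V_ov = V_GS − V_th = 3.24 − 1.26 = 1.98 V.
Since V_DS = 0.585 V < V_ov = 1.98 V, the device is in the triode region.
I_D = k_n [V_ov · V_DS − ½ V_DS²] = 2.4 × [1.98 × 0.585 − 0.5 × 0.585²] = 2.37 mA.

Triode; I_D = 2.37 mA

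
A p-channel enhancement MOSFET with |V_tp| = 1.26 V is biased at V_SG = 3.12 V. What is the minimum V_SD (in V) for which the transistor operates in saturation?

The boundary between triode and saturation is V_SD = V_SG − |V_tp| = V_ov.
V_ov = 3.12 − 1.26 = 1.86 V.

V_SD,sat = 1.86 V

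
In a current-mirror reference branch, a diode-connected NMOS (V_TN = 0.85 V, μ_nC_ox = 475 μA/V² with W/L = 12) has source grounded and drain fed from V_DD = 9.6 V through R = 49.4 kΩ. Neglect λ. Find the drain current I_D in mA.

With gate tied to drain, V_GS = V_DS ≥ V_GS − V_TN, so the device is in saturation.
k_n = μ_nC_ox · (W/L) = 5.7 mA/V².
KCL at the drain: ½ k_n (V_GS − V_TN)² = (V_DD − V_GS)/R.
Let x = V_GS − 0.85. Then 141 x² + x − 8.75 = 0, giving x = 0.246 V (positive root), so V_GS = 1.1 V.
I_D = (V_DD − V_GS)/R = (9.6 − 1.1) / 49.4 = 0.172 mA.

I_D = 0.172 mA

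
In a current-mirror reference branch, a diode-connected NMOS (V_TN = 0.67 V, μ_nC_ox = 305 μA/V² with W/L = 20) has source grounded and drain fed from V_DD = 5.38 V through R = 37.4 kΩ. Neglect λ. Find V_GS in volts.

V_GS = 0.869 V

With gate tied to drain, V_GS = V_DS ≥ V_GS − V_TN, so the device is in saturation.
k_n = μ_nC_ox · (W/L) = 6.1 mA/V².
KCL at the drain: ½ k_n (V_GS − V_TN)² = (V_DD − V_GS)/R.
Let x = V_GS − 0.67. Then 114 x² + x − 4.71 = 0, giving x = 0.199 V (positive root), so V_GS = 0.869 V.
I_D = (V_DD − V_GS)/R = (5.38 − 0.869) / 37.4 = 0.121 mA.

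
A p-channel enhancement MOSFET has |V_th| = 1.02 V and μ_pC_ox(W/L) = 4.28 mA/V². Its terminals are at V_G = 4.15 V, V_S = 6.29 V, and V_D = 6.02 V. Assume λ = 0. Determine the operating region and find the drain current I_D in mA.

V_SG = V_S − V_G = 6.29 − 4.15 = 2.14 V; V_SD = V_S − V_D = 6.29 − 6.02 = 0.27 V.
V_ov = V_SG − |V_th| = 2.14 − 1.02 = 1.12 V.
Since V_SD = 0.27 V < V_ov = 1.12 V, the device is in the triode region.
I_D = k_p [V_ov · V_SD − ½ V_SD²] = 4.28 × [1.12 × 0.27 − 0.5 × 0.27²] = 1.14 mA.

Triode; I_D = 1.14 mA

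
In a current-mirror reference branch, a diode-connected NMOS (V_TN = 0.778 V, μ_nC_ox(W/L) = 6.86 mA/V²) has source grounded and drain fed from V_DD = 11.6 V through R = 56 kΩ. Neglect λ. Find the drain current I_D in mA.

With gate tied to drain, V_GS = V_DS ≥ V_GS − V_TN, so the device is in saturation.
KCL at the drain: ½ k_n (V_GS − V_TN)² = (V_DD − V_GS)/R.
Let x = V_GS − 0.778. Then 192 x² + x − 10.82 = 0, giving x = 0.235 V (positive root), so V_GS = 1.01 V.
I_D = (V_DD − V_GS)/R = (11.6 − 1.01) / 56 = 0.189 mA.

I_D = 0.189 mA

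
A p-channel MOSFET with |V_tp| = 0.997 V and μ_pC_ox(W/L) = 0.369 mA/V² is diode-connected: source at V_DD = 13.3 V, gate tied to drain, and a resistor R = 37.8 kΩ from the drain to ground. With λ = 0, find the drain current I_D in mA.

With gate tied to drain, V_SG = V_SD ≥ V_SG − |V_tp|, so the device is in saturation.
KCL at the drain: ½ k_p (V_SG − |V_tp|)² = (V_DD − V_SG)/R.
Let x = V_SG − 0.997. Then 6.97 x² + x − 12.3 = 0, giving x = 1.26 V (positive root), so V_SG = 2.26 V.
I_D = (V_DD − V_SG)/R = (13.3 − 2.26) / 37.8 = 0.292 mA.

I_D = 0.292 mA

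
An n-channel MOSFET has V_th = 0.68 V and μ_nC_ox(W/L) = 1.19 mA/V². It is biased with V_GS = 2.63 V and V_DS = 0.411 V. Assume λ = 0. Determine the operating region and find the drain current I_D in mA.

V_ov = V_GS − V_th = 2.63 − 0.68 = 1.95 V.
Since V_DS = 0.411 V < V_ov = 1.95 V, the device is in the triode region.
I_D = k_n [V_ov · V_DS − ½ V_DS²] = 1.19 × [1.95 × 0.411 − 0.5 × 0.411²] = 0.853 mA.

Triode; I_D = 0.853 mA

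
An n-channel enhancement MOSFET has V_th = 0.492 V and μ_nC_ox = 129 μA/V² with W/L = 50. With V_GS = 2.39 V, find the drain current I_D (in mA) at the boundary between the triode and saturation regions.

At the boundary V_DS = V_ov = V_GS − V_th = 2.39 − 0.492 = 1.9 V.
k_n = μ_nC_ox · (W/L) = 6.45 mA/V².
I_D = ½ k_n V_ov² = 0.5 × 6.45 × 1.9² = 11.6 mA.

I_D = 11.6 mA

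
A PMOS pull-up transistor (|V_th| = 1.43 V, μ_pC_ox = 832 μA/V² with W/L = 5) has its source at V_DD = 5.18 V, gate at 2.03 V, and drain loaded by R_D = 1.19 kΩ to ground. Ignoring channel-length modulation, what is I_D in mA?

I_D = 3.80 mA

V_SG = V_DD − V_G = 5.18 − 2.03 = 3.15 V, so V_ov = 3.15 − 1.43 = 1.72 V.
k_p = μ_pC_ox · (W/L) = 4.16 mA/V².
Assume saturation: I_D = ½ k_p V_ov² = 0.5 × 4.16 × 1.72² = 6.15 mA, giving V_SD = V_DD − I_D R_D = 5.18 − 6.15 × 1.19 = -2.14 V.
But -2.14 V < V_ov = 1.72 V, so the device is actually in triode.
In triode I_D = k_p[V_ov V_SD − ½ V_SD²] and I_D = (V_DD − V_SD)/R_D. Equating: 2.48 V_SD² − 9.515 V_SD + 5.18 = 0, giving V_SD = 0.657 V (the root below V_ov).
I_D = (5.18 − 0.657) / 1.19 = 3.8 mA.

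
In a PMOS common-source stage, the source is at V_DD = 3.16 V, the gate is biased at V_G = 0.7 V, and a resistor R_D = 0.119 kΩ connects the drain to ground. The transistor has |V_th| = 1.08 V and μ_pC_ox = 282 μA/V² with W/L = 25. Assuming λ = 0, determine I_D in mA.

V_SG = V_DD − V_G = 3.16 − 0.7 = 2.46 V, so V_ov = 2.46 − 1.08 = 1.38 V.
k_p = μ_pC_ox · (W/L) = 7.05 mA/V².
Assume saturation: I_D = ½ k_p V_ov² = 0.5 × 7.05 × 1.38² = 6.71 mA, giving V_SD = V_DD − I_D R_D = 3.16 − 6.71 × 0.119 = 2.36 V.
V_SD = 2.36 V ≥ V_ov = 1.38 V, confirming saturation.

I_D = 6.71 mA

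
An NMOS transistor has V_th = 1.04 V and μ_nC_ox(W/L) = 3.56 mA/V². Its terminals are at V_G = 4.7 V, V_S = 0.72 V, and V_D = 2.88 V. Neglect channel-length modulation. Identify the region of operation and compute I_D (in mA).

Triode; I_D = 14.3 mA

V_GS = V_G − V_S = 4.7 − 0.72 = 3.98 V; V_DS = V_D − V_S = 2.88 − 0.72 = 2.16 V.
V_ov = V_GS − V_th = 3.98 − 1.04 = 2.94 V.
Since V_DS = 2.16 V < V_ov = 2.94 V, the device is in the triode region.
I_D = k_n [V_ov · V_DS − ½ V_DS²] = 3.56 × [2.94 × 2.16 − 0.5 × 2.16²] = 14.3 mA.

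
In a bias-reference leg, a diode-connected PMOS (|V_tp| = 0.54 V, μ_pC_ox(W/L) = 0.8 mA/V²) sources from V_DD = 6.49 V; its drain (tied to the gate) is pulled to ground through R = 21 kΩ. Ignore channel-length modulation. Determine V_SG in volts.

With gate tied to drain, V_SG = V_SD ≥ V_SG − |V_tp|, so the device is in saturation.
KCL at the drain: ½ k_p (V_SG − |V_tp|)² = (V_DD − V_SG)/R.
Let x = V_SG − 0.54. Then 8.4 x² + x − 5.95 = 0, giving x = 0.784 V (positive root), so V_SG = 1.32 V.
I_D = (V_DD − V_SG)/R = (6.49 − 1.32) / 21 = 0.246 mA.

V_SG = 1.32 V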